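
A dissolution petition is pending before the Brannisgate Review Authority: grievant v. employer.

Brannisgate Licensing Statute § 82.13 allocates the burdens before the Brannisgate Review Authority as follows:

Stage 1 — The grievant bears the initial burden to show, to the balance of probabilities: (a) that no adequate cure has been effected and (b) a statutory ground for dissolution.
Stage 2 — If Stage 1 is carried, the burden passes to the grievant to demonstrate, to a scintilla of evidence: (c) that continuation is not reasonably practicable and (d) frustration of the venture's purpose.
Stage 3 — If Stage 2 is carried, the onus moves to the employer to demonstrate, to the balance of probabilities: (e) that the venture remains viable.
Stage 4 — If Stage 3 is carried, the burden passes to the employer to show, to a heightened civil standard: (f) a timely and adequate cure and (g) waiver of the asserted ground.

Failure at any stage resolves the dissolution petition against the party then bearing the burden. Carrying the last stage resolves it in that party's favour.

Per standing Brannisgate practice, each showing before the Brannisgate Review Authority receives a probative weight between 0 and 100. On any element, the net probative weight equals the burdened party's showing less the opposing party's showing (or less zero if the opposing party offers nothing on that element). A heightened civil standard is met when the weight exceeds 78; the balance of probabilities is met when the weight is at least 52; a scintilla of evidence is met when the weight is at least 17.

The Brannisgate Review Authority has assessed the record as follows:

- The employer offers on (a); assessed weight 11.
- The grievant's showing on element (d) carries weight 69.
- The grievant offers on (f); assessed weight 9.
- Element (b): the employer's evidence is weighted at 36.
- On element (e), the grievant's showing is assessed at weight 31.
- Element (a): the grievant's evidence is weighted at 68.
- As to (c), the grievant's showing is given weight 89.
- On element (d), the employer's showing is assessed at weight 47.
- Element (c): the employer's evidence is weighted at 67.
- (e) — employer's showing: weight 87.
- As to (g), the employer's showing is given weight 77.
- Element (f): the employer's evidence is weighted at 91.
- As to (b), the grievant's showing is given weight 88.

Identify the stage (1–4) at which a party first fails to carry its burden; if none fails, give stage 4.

stage 4

At Stage 1 the grievant must meet the balance of probabilities (weight is at least 52): on (a) the weight is 68 less the opposing 11 gives net 57, ≥ 52, so (a) meets the standard; on (b) the weight is 88 less the opposing 36 gives net 52, which does reach 52, so (b) meets the standard.
  Stage 1 carried; the burden remains with the grievant.
At Stage 2 the grievant must meet a scintilla of evidence (weight is at least 17): on (c) the weight is 89 less the opposing 67 gives net 22, which does reach 17, so (c) meets the standard; on (d) the weight is 69 less the opposing 47 gives net 22, ≥ 17, so (d) meets the standard.
  Stage 2 carried; the burden shifts to the employer.
At Stage 3 the employer must meet the balance of probabilities (weight is at least 52): on (e) the weight is 87 less the opposing 31 gives net 56, ≥ 52, so (e) meets the standard.
  All elements met. The employer retains the burden for Stage 4.
At Stage 4 the employer must meet a heightened civil standard (weight exceeds 78): on (f) the weight is 91 less the opposing 9 gives net 82, > 78, so (f) meets the standard; on (g) the weight is 77, ≤ 78, so (g) does not meet the standard.
  The employer does not carry Stage 4.
So the grievant prevails.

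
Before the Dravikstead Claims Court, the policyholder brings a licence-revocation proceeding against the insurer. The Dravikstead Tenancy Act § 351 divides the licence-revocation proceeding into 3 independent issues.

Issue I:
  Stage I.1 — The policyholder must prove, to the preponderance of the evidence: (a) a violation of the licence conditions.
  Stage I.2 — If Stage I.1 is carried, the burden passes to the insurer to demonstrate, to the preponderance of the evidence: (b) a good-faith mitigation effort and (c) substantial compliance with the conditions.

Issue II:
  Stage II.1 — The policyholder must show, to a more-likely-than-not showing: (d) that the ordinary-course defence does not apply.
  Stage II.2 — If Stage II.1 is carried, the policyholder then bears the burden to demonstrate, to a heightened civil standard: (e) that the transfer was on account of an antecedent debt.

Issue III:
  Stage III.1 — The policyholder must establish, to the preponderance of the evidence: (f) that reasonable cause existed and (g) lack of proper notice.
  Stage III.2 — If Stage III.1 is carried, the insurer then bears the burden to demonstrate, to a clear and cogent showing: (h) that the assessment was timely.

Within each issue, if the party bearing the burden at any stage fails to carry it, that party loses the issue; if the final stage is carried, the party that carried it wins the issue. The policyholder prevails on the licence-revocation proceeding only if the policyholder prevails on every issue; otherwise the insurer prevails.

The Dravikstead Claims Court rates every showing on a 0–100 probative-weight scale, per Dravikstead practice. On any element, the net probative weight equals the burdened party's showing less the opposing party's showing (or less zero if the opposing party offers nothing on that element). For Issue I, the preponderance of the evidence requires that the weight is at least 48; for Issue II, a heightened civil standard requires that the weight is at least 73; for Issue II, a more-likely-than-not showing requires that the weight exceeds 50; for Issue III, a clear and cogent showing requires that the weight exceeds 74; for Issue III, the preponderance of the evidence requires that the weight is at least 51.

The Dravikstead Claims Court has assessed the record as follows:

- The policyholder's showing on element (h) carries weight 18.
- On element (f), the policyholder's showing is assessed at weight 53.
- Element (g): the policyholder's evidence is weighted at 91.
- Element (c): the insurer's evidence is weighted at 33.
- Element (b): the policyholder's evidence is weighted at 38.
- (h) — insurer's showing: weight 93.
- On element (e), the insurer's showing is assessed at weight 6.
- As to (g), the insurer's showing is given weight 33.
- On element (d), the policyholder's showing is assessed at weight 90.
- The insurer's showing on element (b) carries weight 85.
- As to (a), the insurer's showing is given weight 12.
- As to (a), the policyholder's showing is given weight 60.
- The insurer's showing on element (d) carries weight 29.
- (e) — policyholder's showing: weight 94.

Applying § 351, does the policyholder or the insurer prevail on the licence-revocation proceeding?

insurer

— Issue I —
Stage I.1 (policyholder, the preponderance of the evidence, weight is at least 48): (a) net 60−12=48 ≥ 48 — meets.
  Stage I.1 carried; the burden shifts to the insurer.
Stage I.2 (insurer, the preponderance of the evidence, weight is at least 48): (b) net 85−38=47 < 48 — fails; (c) 33 < 48 — fails.
  The insurer does not carry Stage I.2.
The analysis ends at Stage I.2; the policyholder prevails on this issue.
— Issue II —
At Stage II.1 the policyholder must meet a more-likely-than-not showing (weight exceeds 50): on (d) the weight is 90 less the opposing 29 gives net 61, which does exceed 50, so (d) meets the standard.
  Stage II.1 is satisfied; the policyholder continues to bear the burden.
At Stage II.2 the policyholder must meet a heightened civil standard (weight is at least 73): on (e) the weight is 94 less the opposing 6 gives net 88, which does reach 73, so (e) meets the standard.
  Stage II.2 carried; the final stage is satisfied.
With every stage satisfied, the policyholder prevails on this issue.
— Issue III —
Stage III.1 (policyholder, the preponderance of the evidence, weight is at least 51): (f) 53 ≥ 51 — meets; (g) net 91−33=58 ≥ 51 — meets.
  Stage III.1 is satisfied; the onus moves to the insurer.
Stage III.2 (insurer, a clear and cogent showing, weight exceeds 74): (h) net 93−18=75 > 74 — meets.
  The insurer carries the last stage.
With every stage satisfied, the insurer prevails on this issue.
Per-issue: Issue I → policyholder; Issue II → policyholder; Issue III → insurer. The policyholder must prevail on every issue; overall, the insurer prevails.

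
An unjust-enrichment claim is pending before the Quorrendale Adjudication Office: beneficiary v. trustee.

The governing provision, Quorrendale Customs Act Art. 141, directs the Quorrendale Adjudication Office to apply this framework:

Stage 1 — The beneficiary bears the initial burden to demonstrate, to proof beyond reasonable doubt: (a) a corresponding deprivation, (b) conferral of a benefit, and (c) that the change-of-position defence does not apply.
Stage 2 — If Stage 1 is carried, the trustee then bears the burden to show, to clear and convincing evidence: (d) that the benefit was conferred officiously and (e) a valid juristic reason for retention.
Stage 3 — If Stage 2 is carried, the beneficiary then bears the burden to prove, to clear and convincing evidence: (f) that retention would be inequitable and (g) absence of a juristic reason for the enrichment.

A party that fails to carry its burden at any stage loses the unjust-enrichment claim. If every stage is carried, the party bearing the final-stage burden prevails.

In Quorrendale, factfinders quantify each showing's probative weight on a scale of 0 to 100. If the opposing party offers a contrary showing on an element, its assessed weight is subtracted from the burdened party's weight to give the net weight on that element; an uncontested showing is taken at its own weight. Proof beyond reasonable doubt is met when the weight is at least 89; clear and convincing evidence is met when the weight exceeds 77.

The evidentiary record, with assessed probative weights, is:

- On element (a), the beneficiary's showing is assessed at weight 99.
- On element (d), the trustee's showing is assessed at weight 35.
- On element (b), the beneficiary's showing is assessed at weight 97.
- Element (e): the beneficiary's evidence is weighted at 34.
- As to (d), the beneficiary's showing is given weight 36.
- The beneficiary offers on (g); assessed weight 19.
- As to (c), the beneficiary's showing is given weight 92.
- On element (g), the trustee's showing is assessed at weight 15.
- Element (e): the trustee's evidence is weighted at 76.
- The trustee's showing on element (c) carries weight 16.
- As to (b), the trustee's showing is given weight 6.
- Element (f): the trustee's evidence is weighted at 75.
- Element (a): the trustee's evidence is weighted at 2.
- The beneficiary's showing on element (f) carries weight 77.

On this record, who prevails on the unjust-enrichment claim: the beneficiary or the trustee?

Stage 1 (beneficiary, proof beyond reasonable doubt, weight is at least 89): (a) net 99−2=97 ≥ 89 — meets; (b) net 97−6=91 ≥ 89 — meets; (c) net 92−16=76 < 89 — fails.
  Not every element is met, so the beneficiary fails to carry Stage 1.
The trustee prevails.

trustee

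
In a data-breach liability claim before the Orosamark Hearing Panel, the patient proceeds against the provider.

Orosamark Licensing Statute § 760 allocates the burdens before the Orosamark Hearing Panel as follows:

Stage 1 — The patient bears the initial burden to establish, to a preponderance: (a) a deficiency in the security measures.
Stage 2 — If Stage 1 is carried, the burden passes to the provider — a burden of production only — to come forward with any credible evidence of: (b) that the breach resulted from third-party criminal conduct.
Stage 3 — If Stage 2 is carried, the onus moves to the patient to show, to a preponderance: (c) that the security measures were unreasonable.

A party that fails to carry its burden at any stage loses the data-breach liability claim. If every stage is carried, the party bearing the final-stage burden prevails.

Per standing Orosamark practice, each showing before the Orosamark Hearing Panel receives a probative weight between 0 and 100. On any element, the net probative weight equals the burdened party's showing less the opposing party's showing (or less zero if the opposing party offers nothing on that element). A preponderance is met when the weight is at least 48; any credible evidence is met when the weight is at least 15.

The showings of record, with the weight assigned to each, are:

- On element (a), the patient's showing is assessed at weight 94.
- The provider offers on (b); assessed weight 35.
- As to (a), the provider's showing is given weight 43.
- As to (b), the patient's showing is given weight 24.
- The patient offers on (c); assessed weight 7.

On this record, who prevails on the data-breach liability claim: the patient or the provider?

patient

Stage 1 (patient, a preponderance, weight is at least 48): (a) net 94−43=51 ≥ 48 — meets.
  Stage 1 carried; the burden shifts to the provider.
Stage 2 (provider, any credible evidence, weight is at least 15): (b) net 35−24=11 < 15 — fails.
  Stage 2 not carried; the provider fails its burden.
The patient prevails.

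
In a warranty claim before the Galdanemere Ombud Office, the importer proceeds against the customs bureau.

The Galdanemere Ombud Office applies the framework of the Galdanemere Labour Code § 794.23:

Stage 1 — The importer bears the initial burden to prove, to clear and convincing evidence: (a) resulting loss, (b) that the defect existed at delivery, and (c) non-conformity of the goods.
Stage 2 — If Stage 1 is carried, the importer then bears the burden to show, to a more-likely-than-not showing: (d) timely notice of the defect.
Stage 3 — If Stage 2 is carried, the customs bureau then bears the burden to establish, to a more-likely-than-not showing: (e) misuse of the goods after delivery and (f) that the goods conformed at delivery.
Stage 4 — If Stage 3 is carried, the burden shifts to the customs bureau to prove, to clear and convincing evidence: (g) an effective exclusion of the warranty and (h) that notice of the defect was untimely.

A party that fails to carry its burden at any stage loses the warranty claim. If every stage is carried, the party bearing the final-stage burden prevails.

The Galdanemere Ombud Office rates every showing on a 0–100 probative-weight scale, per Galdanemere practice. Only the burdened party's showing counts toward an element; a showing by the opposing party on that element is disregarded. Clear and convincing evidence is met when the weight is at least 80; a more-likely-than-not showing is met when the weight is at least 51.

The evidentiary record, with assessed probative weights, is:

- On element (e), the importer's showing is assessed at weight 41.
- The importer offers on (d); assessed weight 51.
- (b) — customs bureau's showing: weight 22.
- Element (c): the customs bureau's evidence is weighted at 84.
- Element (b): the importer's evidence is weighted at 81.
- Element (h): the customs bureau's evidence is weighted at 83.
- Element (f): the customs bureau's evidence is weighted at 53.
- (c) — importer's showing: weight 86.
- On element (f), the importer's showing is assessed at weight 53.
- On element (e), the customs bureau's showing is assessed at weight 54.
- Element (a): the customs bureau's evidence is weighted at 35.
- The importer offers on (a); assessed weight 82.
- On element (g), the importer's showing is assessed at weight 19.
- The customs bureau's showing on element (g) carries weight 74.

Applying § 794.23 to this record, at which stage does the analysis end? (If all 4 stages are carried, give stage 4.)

stage 4

At Stage 1 the importer must meet clear and convincing evidence (weight is at least 80): on (a) the weight is 82 (the customs bureau's 35 is given no effect), ≥ 80, so (a) meets the standard; on (b) the weight is 81 (the customs bureau's 22 is given no effect), which does reach 80, so (b) meets the standard; on (c) the weight is 86 (the customs bureau's 84 is given no effect), which does reach 80, so (c) meets the standard.
  Stage 1 is satisfied; the importer continues to bear the burden.
At Stage 2 the importer must meet a more-likely-than-not showing (weight is at least 51): on (d) the weight is 51, ≥ 51, so (d) meets the standard.
  All elements met. The burden passes to the customs bureau.
At Stage 3 the customs bureau must meet a more-likely-than-not showing (weight is at least 51): on (e) the weight is 54 (the importer's 41 is given no effect), which does reach 51, so (e) meets the standard; on (f) the weight is 53 (the importer's 53 is given no effect), ≥ 51, so (f) meets the standard.
  Stage 3 carried; the burden remains with the customs bureau.
At Stage 4 the customs bureau must meet clear and convincing evidence (weight is at least 80): on (g) the weight is 74 (the importer's 19 is given no effect), which does not reach 80, so (g) does not meet the standard; on (h) the weight is 83, which does reach 80, so (h) meets the standard.
  Stage 4 not carried; the customs bureau fails its burden.
The importer prevails.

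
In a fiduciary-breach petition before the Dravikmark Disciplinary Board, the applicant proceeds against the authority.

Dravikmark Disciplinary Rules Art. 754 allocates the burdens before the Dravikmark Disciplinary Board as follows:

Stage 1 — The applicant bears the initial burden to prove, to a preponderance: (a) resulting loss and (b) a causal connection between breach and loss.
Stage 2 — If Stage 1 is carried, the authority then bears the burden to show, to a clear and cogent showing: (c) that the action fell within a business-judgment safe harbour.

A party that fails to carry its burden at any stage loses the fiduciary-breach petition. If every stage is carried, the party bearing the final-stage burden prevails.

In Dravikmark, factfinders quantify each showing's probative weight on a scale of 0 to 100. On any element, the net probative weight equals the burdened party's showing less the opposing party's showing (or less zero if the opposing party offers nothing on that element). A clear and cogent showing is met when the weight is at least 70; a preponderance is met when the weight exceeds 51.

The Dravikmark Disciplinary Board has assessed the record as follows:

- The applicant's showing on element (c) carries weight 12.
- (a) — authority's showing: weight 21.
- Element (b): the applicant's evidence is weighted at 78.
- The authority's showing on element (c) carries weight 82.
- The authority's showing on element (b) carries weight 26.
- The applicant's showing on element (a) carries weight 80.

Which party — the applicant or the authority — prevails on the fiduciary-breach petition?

authority

Stage 1 (applicant, a preponderance, weight exceeds 51): (a) net 80−21=59 > 51 — meets; (b) net 78−26=52 > 51 — meets.
  All elements met. The burden passes to the authority.
Stage 2 (authority, a clear and cogent showing, weight is at least 70): (c) net 82−12=70 ≥ 70 — meets.
  Stage 2 carried; the final stage is satisfied.
Every stage carried; the authority prevails.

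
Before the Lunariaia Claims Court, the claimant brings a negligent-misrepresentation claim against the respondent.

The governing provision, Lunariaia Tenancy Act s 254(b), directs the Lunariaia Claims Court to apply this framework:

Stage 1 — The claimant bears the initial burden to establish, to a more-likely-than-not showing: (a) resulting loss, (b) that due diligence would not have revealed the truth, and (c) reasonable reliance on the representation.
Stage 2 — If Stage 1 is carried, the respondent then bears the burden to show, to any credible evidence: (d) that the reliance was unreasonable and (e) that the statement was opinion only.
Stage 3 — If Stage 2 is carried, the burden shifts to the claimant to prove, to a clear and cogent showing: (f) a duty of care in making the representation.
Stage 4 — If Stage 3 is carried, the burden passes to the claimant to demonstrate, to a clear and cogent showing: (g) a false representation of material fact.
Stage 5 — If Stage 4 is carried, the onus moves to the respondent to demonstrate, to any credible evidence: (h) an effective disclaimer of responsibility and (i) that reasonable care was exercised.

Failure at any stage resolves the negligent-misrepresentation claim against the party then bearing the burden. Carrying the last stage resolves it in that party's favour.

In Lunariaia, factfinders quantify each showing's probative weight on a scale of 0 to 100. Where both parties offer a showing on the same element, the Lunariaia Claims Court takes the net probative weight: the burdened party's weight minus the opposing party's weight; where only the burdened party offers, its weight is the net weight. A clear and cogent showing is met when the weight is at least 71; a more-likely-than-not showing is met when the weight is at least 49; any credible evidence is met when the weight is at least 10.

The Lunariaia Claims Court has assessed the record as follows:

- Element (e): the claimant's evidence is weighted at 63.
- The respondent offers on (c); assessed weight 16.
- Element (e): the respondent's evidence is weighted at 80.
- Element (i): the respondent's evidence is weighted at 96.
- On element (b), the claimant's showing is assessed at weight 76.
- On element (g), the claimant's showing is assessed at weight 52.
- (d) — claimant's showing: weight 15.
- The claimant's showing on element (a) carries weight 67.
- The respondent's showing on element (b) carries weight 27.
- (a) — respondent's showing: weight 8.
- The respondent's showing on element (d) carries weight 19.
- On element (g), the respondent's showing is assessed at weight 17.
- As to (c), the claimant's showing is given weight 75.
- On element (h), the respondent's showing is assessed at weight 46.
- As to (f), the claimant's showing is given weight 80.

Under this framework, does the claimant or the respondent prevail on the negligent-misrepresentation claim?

At Stage 1 the claimant must meet a more-likely-than-not showing (weight is at least 49): on (a) the weight is 67 less the opposing 8 gives net 59, which does reach 49, so (a) meets the standard; on (b) the weight is 76 less the opposing 27 gives net 49, ≥ 49, so (b) meets the standard; on (c) the weight is 75 less the opposing 16 gives net 59, which does reach 49, so (c) meets the standard.
  Stage 1 carried; the burden shifts to the respondent.
At Stage 2 the respondent must meet any credible evidence (weight is at least 10): on (d) the weight is 19 less the opposing 15 gives net 4, < 10, so (d) does not meet the standard; on (e) the weight is 80 less the opposing 63 gives net 17, which does reach 10, so (e) meets the standard.
  Not every element is met, so the respondent fails to carry Stage 2.
So the claimant prevails.

claimant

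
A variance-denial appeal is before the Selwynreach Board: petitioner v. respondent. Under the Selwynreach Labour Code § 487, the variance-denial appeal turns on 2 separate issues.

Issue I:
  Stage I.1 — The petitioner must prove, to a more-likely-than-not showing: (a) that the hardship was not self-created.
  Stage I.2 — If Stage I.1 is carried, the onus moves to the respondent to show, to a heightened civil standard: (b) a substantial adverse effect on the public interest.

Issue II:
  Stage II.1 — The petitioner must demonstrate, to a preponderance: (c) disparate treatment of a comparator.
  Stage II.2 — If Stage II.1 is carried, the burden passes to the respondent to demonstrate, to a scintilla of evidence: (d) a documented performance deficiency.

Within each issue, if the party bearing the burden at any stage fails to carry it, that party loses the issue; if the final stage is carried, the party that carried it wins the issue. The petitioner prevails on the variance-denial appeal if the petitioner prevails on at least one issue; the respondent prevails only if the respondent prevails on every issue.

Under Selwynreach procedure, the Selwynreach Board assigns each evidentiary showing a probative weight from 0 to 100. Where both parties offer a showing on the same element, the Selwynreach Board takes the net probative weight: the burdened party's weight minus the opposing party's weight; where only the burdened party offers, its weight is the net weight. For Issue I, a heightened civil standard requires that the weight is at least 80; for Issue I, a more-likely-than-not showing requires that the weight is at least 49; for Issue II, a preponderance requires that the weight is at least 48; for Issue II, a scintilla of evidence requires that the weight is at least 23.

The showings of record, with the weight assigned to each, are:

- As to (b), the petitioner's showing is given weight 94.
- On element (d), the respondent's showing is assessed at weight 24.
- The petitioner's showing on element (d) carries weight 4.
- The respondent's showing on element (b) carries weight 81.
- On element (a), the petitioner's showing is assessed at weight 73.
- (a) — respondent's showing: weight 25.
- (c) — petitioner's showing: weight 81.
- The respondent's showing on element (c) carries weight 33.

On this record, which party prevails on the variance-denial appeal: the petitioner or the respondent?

petitioner

— Issue I —
Stage I.1 — burden on petitioner; standard: a more-likely-than-not showing (weight is at least 49).
    (a): 73 − 25 = 48 < 49 [not met]
  Stage I.1 not carried; the petitioner fails its burden.
The respondent prevails on this issue.
— Issue II —
At Stage II.1 the petitioner must meet a preponderance (weight is at least 48): on (c) the weight is 81 less the opposing 33 gives net 48, which does reach 48, so (c) meets the standard.
  Stage II.1 carried; the burden shifts to the respondent.
At Stage II.2 the respondent must meet a scintilla of evidence (weight is at least 23): on (d) the weight is 24 less the opposing 4 gives net 20, < 23, so (d) does not meet the standard.
  Not every element is met, so the respondent fails to carry Stage II.2.
The petitioner prevails on this issue.
Per-issue: Issue I → respondent; Issue II → petitioner. The petitioner must prevail on at least one issue; overall, the petitioner prevails.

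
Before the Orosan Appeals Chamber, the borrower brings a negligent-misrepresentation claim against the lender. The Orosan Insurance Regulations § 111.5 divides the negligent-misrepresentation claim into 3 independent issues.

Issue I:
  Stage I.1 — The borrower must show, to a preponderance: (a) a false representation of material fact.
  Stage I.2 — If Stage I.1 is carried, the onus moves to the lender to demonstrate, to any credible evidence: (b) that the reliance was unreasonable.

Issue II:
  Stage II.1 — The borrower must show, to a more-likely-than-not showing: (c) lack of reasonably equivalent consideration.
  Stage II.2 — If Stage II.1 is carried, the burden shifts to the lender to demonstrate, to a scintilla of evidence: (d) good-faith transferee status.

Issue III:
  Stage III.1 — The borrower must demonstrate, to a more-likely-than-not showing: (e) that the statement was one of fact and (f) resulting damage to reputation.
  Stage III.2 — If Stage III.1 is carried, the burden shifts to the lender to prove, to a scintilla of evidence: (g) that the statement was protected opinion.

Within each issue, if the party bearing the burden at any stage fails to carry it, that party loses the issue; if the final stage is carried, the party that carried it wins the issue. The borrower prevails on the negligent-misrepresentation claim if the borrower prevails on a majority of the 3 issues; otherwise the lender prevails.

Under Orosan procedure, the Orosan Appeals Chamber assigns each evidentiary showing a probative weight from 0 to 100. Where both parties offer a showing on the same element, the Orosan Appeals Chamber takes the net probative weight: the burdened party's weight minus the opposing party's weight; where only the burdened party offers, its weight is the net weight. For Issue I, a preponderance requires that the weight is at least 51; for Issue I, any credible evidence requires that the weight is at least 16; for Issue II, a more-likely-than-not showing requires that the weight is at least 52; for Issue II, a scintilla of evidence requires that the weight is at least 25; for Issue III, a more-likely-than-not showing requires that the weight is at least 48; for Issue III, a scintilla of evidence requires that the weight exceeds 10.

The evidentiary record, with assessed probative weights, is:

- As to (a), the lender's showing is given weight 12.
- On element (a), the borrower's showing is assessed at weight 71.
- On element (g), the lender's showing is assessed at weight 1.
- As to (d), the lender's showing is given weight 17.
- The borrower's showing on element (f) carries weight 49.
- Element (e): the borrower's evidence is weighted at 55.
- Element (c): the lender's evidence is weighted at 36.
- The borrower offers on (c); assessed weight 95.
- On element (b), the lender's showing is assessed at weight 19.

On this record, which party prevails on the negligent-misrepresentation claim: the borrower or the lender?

borrower

— Issue I —
Stage I.1 — burden on borrower; standard: a preponderance (weight is at least 51).
    (a): 71 − 12 = 59 ≥ 51 [met]
  The borrower carries Stage I.1; the lender now bears the burden.
Stage I.2 — burden on lender; standard: any credible evidence (weight is at least 16).
    (b): 19 ≥ 16 [met]
  Stage I.2 carried; the final stage is satisfied.
All stages carried — the lender prevails on this issue.
— Issue II —
Stage II.1 — burden on borrower; standard: a more-likely-than-not showing (weight is at least 52).
    (c): 95 − 36 = 59 ≥ 52 [met]
  The borrower carries Stage II.1; the lender now bears the burden.
Stage II.2 — burden on lender; standard: a scintilla of evidence (weight is at least 25).
    (d): 17 < 25 [not met]
  Stage II.2 not carried; the lender fails its burden.
The borrower prevails on this issue.
— Issue III —
At Stage III.1 the borrower must meet a more-likely-than-not showing (weight is at least 48): on (e) the weight is 55, ≥ 48, so (e) meets the standard; on (f) the weight is 49, ≥ 48, so (f) meets the standard.
  All elements met. The burden passes to the lender.
At Stage III.2 the lender must meet a scintilla of evidence (weight exceeds 10): on (g) the weight is 1, which does not exceed 10, so (g) does not meet the standard.
  The lender does not carry Stage III.2.
So the borrower prevails on this issue.
Per-issue: Issue I → lender; Issue II → borrower; Issue III → borrower. The borrower must prevail on a majority of issues; overall, the borrower prevails.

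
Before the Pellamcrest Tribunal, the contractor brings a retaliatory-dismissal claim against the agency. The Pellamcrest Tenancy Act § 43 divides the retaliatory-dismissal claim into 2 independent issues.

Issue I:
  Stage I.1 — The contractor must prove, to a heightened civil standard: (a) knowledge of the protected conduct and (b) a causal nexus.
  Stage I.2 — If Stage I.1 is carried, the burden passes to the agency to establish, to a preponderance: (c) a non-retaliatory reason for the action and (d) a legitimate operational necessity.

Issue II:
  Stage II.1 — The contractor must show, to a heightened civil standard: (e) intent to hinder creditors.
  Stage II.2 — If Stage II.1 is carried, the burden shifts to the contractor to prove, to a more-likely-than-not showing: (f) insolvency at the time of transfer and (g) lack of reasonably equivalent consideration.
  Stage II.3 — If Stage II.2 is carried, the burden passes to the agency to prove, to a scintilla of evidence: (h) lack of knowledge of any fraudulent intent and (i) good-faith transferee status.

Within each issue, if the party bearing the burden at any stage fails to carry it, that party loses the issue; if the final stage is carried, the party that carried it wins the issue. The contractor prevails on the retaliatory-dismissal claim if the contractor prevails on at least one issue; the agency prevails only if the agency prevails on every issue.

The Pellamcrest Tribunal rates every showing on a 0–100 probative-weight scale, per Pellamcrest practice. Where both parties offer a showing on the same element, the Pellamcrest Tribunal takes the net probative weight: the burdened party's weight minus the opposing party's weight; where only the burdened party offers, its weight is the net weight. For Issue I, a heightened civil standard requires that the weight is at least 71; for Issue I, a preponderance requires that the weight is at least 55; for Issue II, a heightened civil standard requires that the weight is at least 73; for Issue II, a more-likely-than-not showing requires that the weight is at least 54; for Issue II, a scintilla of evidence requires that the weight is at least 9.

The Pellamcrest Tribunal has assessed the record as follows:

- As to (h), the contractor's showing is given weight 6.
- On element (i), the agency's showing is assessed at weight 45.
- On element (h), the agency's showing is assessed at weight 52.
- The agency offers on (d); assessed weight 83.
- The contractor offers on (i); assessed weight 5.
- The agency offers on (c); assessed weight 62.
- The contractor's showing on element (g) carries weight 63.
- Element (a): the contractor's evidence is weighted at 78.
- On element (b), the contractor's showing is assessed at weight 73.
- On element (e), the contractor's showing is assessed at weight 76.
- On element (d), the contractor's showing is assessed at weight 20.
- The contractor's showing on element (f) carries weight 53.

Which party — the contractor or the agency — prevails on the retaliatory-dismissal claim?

— Issue I —
At Stage I.1 the contractor must meet a heightened civil standard (weight is at least 71): on (a) the weight is 78, ≥ 71, so (a) meets the standard; on (b) the weight is 73, ≥ 71, so (b) meets the standard.
  Stage I.1 carried; the burden shifts to the agency.
At Stage I.2 the agency must meet a preponderance (weight is at least 55): on (c) the weight is 62, which does reach 55, so (c) meets the standard; on (d) the weight is 83 less the opposing 20 gives net 63, which does reach 55, so (d) meets the standard.
  All elements met at the final stage.
All stages carried — the agency prevails on this issue.
— Issue II —
At Stage II.1 the contractor must meet a heightened civil standard (weight is at least 73): on (e) the weight is 76, ≥ 73, so (e) meets the standard.
  Stage II.1 is satisfied; the contractor continues to bear the burden.
At Stage II.2 the contractor must meet a more-likely-than-not showing (weight is at least 54): on (f) the weight is 53, which does not reach 54, so (f) does not meet the standard; on (g) the weight is 63, which does reach 54, so (g) meets the standard.
  Stage II.2 not carried; the contractor fails its burden.
The analysis ends at Stage II.2; the agency prevails on this issue.
Per-issue: Issue I → agency; Issue II → agency. The contractor must prevail on at least one issue; overall, the agency prevails.

agency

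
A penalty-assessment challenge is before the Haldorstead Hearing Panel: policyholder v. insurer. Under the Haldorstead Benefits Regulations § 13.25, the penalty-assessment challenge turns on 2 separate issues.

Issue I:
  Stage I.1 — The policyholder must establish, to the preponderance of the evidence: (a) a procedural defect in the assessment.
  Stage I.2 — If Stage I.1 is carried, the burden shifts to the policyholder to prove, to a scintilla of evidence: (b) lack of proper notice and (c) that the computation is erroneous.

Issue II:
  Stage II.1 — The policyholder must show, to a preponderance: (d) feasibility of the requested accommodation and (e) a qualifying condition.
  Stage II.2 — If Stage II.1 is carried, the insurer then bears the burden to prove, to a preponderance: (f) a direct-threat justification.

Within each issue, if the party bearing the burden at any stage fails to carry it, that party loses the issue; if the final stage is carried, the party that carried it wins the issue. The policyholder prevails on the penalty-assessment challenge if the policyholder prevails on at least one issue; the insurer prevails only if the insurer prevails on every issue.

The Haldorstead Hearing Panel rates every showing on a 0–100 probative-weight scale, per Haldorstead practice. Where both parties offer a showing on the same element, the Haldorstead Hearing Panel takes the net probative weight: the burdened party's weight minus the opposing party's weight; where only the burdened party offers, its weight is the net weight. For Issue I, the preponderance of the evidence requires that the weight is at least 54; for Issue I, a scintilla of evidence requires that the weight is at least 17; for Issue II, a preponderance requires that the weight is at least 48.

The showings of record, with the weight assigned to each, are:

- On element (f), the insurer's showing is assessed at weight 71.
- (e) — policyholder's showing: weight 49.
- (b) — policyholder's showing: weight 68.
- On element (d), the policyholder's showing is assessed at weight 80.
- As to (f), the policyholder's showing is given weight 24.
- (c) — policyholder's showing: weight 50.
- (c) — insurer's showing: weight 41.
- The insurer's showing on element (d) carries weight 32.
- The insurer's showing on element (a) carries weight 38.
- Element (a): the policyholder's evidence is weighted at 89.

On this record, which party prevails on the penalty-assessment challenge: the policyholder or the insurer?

policyholder

— Issue I —
At Stage I.1 the policyholder must meet the preponderance of the evidence (weight is at least 54): on (a) the weight is 89 less the opposing 38 gives net 51, < 54, so (a) does not meet the standard.
  Not every element is met, so the policyholder fails to carry Stage I.1.
The insurer prevails on this issue.
— Issue II —
Stage II.1 (policyholder, a preponderance, weight is at least 48): (d) net 80−32=48 ≥ 48 — meets; (e) 49 ≥ 48 — meets.
  Stage II.1 carried; the burden shifts to the insurer.
Stage II.2 (insurer, a preponderance, weight is at least 48): (f) net 71−24=47 < 48 — fails.
  Not every element is met, so the insurer fails to carry Stage II.2.
The analysis ends at Stage II.2; the policyholder prevails on this issue.
Per-issue: Issue I → insurer; Issue II → policyholder. The policyholder must prevail on at least one issue; overall, the policyholder prevails.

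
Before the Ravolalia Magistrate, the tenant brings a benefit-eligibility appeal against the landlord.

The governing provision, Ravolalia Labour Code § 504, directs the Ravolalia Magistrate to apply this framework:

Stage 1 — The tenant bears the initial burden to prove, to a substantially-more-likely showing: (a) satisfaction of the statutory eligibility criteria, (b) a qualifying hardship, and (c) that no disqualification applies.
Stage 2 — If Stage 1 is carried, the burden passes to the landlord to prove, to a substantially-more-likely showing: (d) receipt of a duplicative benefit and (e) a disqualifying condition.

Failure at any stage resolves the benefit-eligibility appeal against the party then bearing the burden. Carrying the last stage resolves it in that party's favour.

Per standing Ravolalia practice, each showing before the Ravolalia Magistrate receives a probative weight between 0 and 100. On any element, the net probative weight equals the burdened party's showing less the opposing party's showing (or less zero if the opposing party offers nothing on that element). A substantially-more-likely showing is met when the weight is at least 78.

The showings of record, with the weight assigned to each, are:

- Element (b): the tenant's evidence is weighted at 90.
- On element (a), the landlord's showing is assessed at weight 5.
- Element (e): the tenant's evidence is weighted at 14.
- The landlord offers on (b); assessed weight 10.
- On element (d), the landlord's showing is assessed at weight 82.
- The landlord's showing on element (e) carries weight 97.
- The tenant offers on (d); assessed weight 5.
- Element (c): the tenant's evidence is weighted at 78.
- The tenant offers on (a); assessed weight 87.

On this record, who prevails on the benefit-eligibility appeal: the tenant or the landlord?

tenant

Stage 1 (tenant, a substantially-more-likely showing, weight is at least 78): (a) net 87−5=82 ≥ 78 — meets; (b) net 90−10=80 ≥ 78 — meets; (c) 78 ≥ 78 — meets.
  All elements met. The burden passes to the landlord.
Stage 2 (landlord, a substantially-more-likely showing, weight is at least 78): (d) net 82−5=77 < 78 — fails; (e) net 97−14=83 ≥ 78 — meets.
  Stage 2 not carried; the landlord fails its burden.
The tenant prevails.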